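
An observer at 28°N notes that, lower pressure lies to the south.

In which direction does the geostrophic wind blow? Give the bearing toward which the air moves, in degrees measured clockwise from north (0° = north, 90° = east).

The pressure-gradient force points toward the south (bearing 180°).
Geostrophic balance: in the Northern Hemisphere the Coriolis force deflects motion to the right, so the geostrophic wind blows 90° to the right of the pressure-gradient force (low pressure on the left).
Rotating 180° by 90° clockwise gives 270° — the wind blows toward the west.

270°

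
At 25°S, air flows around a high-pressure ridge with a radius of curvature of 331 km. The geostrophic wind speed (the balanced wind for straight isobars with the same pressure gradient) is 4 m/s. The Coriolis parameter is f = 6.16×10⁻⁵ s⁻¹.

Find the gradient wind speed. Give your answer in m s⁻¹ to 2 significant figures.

5.5 m s⁻¹

Around a high, pressure-gradient force acts outward with centrifugal, so Coriolis balances both:
fV = (1/ρ)|∂P/∂n| + V²/R  →  V² − fR·V + fR·V_g = 0
With fR = 6.16×10⁻⁵ × 331×10³ m = 20.4 m/s:
V = [fR − √((fR)² − 4 fR V_g)]/2 = [20.4 − √(20.4² − 4×20.4×4)]/2 = 5.46 m/s
Supergeostrophic (V > V_g = 4 m/s), as expected around a high.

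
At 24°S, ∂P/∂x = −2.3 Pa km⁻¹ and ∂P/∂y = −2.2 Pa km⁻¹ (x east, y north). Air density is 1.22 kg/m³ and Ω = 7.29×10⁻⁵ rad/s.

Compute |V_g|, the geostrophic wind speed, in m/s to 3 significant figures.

Coriolis parameter at 24°S:
f = 2Ω sin φ = 2 × 7.29×10⁻⁵ × sin 24° = 5.93×10⁻⁵ s⁻¹
In the Southern Hemisphere f is negative: f = −5.93×10⁻⁵ s⁻¹.
Component geostrophic relations (x east, y north):
u_g = −(1/(fρ)) ∂P/∂y,  v_g = (1/(fρ)) ∂P/∂x
u_g = −(−2.2×10⁻³)/(−5.93×10⁻⁵ × 1.22) = −30.4 m/s;  v_g = (−2.3×10⁻³)/(−5.93×10⁻⁵ × 1.22) = 31.8 m/s
|V_g| = √(u_g² + v_g²) = 44.0 m/s

44.0 m/s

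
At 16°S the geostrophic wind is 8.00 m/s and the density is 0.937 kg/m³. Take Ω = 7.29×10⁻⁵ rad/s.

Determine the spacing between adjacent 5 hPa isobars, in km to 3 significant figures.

Coriolis parameter at 16°S:
f = 2Ω sin φ = 2 × 7.29×10⁻⁵ × sin 16° = 4.02×10⁻⁵ s⁻¹
Geostrophic balance rearranged: |∂P/∂n| = f ρ V_g
|∂P/∂n| = 4.02×10⁻⁵ × 0.937 × 8.00 = 3.01×10⁻⁴ Pa/m
Isobar spacing: Δn = ΔP/|∂P/∂n| = 500 Pa / 3.01×10⁻⁴ Pa/m = 1659758 m ≈ 1660 km

1660 km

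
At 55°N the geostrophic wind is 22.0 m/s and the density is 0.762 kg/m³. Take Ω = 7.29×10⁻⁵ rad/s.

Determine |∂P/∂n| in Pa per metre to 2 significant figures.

Coriolis parameter at 55°N:
f = 2Ω sin φ = 2 × 7.29×10⁻⁵ × sin 55° = 1.19×10⁻⁴ s⁻¹
Geostrophic balance rearranged: |∂P/∂n| = f ρ V_g
|∂P/∂n| = 1.19×10⁻⁴ × 0.762 × 22.0 = 2.00×10⁻³ Pa/m

2.0×10⁻³ Pa/m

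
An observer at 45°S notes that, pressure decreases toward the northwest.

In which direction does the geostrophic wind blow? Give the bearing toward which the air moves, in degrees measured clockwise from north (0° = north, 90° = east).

The pressure-gradient force points toward the northwest (bearing 315°).
Geostrophic balance: in the Southern Hemisphere the Coriolis force deflects motion to the left, so the geostrophic wind blows 90° to the left of the pressure-gradient force (low pressure on the right).
Rotating 315° by 90° counterclockwise gives 225° — the wind blows toward the southwest.

225°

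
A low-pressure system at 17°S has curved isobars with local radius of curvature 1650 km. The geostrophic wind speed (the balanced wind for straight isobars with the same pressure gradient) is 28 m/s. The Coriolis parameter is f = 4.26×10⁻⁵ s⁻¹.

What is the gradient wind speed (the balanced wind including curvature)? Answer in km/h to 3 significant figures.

Around a low, centrifugal force acts outward with Coriolis, so pressure-gradient force balances both:
(1/ρ)|∂P/∂n| = fV + V²/R  →  V² + fR·V − fR·V_g = 0
With fR = 4.26×10⁻⁵ × 1650×10³ m = 70.3 m/s:
V = [−fR + √((fR)² + 4 fR V_g)]/2 = [−70.3 + √(70.3² + 4×70.3×28)]/2 = 21.5 m/s
Subgeostrophic (V < V_g = 28 m/s), as expected around a low.
Converting: 21.5 m/s × 3.6 = 77.2 km/h

77.2 km/h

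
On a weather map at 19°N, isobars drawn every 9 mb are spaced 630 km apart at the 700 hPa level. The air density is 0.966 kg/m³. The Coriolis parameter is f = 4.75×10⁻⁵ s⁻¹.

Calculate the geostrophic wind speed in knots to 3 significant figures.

Pressure gradient: |∂P/∂n| = 900 Pa / 630000 m = 1.43×10⁻³ Pa/m
Geostrophic balance (pressure-gradient force = Coriolis force):
V_g = (1/(fρ)) |∂P/∂n| = 1.43×10⁻³ / (4.75×10⁻⁵ × 0.966) = 31.1 m/s
Converting: 31.1 m/s × 1.944 = 60.5 knots

60.5 knots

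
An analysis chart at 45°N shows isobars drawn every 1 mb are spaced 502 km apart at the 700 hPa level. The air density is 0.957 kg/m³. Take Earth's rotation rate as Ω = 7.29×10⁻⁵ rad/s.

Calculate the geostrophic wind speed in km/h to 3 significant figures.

Coriolis parameter at 45°N:
f = 2Ω sin φ = 2 × 7.29×10⁻⁵ × sin 45° = 1.03×10⁻⁴ s⁻¹
Pressure gradient: |∂P/∂n| = 100 Pa / 502000 m = 1.99×10⁻⁴ Pa/m
Geostrophic balance (pressure-gradient force = Coriolis force):
V_g = (1/(fρ)) |∂P/∂n| = 1.99×10⁻⁴ / (1.03×10⁻⁴ × 0.957) = 2.02 m/s
Converting: 2.02 m/s × 3.6 = 7.27 km/h

7.27 km/h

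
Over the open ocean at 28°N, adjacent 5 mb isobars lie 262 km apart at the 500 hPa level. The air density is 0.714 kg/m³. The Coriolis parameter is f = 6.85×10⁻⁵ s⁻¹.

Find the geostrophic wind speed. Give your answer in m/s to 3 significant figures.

39.0 m/s

Pressure gradient: |∂P/∂n| = 500 Pa / 262000 m = 1.91×10⁻³ Pa/m
Geostrophic balance (pressure-gradient force = Coriolis force):
V_g = (1/(fρ)) |∂P/∂n| = 1.91×10⁻³ / (6.85×10⁻⁵ × 0.714) = 39.0 m/s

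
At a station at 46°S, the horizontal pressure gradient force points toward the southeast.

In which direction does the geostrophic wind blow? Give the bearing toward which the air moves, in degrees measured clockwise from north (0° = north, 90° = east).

The pressure-gradient force points toward the southeast (bearing 135°).
Geostrophic balance: in the Southern Hemisphere the Coriolis force deflects motion to the left, so the geostrophic wind blows 90° to the left of the pressure-gradient force (low pressure on the right).
Rotating 135° by 90° counterclockwise gives 045° — the wind blows toward the northeast.

045°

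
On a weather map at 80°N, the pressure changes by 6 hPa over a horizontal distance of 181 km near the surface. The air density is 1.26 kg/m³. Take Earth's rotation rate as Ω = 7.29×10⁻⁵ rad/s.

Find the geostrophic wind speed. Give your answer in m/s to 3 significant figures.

Coriolis parameter at 80°N:
f = 2Ω sin φ = 2 × 7.29×10⁻⁵ × sin 80° = 1.44×10⁻⁴ s⁻¹
Pressure gradient: |∂P/∂n| = 600 Pa / 181000 m = 3.31×10⁻³ Pa/m
Geostrophic balance (pressure-gradient force = Coriolis force):
V_g = (1/(fρ)) |∂P/∂n| = 3.31×10⁻³ / (1.44×10⁻⁴ × 1.26) = 18.3 m/s

18.3 m/s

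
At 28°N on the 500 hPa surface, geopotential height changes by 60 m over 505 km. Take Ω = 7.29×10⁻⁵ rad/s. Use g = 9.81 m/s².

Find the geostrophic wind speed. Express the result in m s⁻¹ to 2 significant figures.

Coriolis parameter at 28°N:
f = 2Ω sin φ = 2 × 7.29×10⁻⁵ × sin 28° = 6.84×10⁻⁵ s⁻¹
Height gradient: |∂Z/∂n| = 60 m / 505000 m = 1.19×10⁻⁴
On a pressure surface, geostrophic balance gives V_g = (g/f)|∂Z/∂n|:
V_g = 9.81 × 1.19×10⁻⁴ / 6.84×10⁻⁵ = 17.0 m/s

17 m s⁻¹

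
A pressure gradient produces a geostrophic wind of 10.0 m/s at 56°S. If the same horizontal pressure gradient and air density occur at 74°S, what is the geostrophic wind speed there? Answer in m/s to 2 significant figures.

8.6 m/s

With the same pressure gradient and density, V_g ∝ 1/f ∝ 1/sin φ.
V₂ = V₁ · sin φ₁ / sin φ₂ = 10.0 × sin 56° / sin 74°
V₂ = 10.0 × 0.8290/0.9613 = 8.6 m/s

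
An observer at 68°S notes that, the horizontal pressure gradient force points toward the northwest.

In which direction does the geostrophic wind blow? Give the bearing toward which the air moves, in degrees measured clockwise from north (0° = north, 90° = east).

The pressure-gradient force points toward the northwest (bearing 315°).
Geostrophic balance: in the Southern Hemisphere the Coriolis force deflects motion to the left, so the geostrophic wind blows 90° to the left of the pressure-gradient force (low pressure on the right).
Rotating 315° by 90° counterclockwise gives 225° — the wind blows toward the southwest.

225°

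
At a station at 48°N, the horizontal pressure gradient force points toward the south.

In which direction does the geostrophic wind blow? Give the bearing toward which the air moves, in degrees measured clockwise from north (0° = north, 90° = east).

270°

The pressure-gradient force points toward the south (bearing 180°).
Geostrophic balance: in the Northern Hemisphere the Coriolis force deflects motion to the right, so the geostrophic wind blows 90° to the right of the pressure-gradient force (low pressure on the left).
Rotating 180° by 90° clockwise gives 270° — the wind blows toward the west.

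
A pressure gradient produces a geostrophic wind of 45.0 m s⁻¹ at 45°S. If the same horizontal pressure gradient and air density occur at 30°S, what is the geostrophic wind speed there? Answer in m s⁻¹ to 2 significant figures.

With the same pressure gradient and density, V_g ∝ 1/f ∝ 1/sin φ.
V₂ = V₁ · sin φ₁ / sin φ₂ = 45.0 × sin 45° / sin 30°
V₂ = 45.0 × 0.7071/0.5000 = 64 m s⁻¹

64 m s⁻¹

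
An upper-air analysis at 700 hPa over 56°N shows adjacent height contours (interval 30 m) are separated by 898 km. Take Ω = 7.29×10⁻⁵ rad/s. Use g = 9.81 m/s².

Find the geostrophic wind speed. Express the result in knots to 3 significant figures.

Coriolis parameter at 56°N:
f = 2Ω sin φ = 2 × 7.29×10⁻⁵ × sin 56° = 1.21×10⁻⁴ s⁻¹
Height gradient: |∂Z/∂n| = 30 m / 898000 m = 3.34×10⁻⁵
On a pressure surface, geostrophic balance gives V_g = (g/f)|∂Z/∂n|:
V_g = 9.81 × 3.34×10⁻⁵ / 1.21×10⁻⁴ = 2.71 m/s
Converting: 2.71 m/s × 1.944 = 5.27 knots

5.27 knots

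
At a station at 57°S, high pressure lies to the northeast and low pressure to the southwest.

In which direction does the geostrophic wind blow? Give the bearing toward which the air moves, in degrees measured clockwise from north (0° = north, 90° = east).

135°

The pressure-gradient force points toward the southwest (bearing 225°).
Geostrophic balance: in the Southern Hemisphere the Coriolis force deflects motion to the left, so the geostrophic wind blows 90° to the left of the pressure-gradient force (low pressure on the right).
Rotating 225° by 90° counterclockwise gives 135° — the wind blows toward the southeast.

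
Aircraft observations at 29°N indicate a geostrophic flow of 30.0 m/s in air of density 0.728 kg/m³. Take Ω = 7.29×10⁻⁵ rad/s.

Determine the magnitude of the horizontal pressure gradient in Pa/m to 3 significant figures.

1.54×10⁻³ Pa/m

Coriolis parameter at 29°N:
f = 2Ω sin φ = 2 × 7.29×10⁻⁵ × sin 29° = 7.07×10⁻⁵ s⁻¹
Geostrophic balance rearranged: |∂P/∂n| = f ρ V_g
|∂P/∂n| = 7.07×10⁻⁵ × 0.728 × 30.0 = 1.54×10⁻³ Pa/m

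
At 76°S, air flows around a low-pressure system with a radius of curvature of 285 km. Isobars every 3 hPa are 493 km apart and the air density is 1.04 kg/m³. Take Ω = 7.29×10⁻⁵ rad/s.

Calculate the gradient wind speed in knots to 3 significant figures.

7.35 knots

Coriolis parameter at 76°S:
f = 2Ω sin φ = 2 × 7.29×10⁻⁵ × sin 76° = 1.41×10⁻⁴ s⁻¹
Pressure gradient: |∂P/∂n| = 300 Pa / 493000 m = 6.09×10⁻⁴ Pa/m
Geostrophic speed: V_g = |∂P/∂n|/(fρ) = 6.09×10⁻⁴/(1.41×10⁻⁴ × 1.04) = 4.14 m/s
Around a low, centrifugal force acts outward with Coriolis, so pressure-gradient force balances both:
(1/ρ)|∂P/∂n| = fV + V²/R  →  V² + fR·V − fR·V_g = 0
With fR = 1.41×10⁻⁴ × 285×10³ m = 40.3 m/s:
V = [−fR + √((fR)² + 4 fR V_g)]/2 = [−40.3 + √(40.3² + 4×40.3×4.14)]/2 = 3.78 m/s
Subgeostrophic (V < V_g = 4.14 m/s), as expected around a low.
Converting: 3.78 m/s × 1.944 = 7.35 knots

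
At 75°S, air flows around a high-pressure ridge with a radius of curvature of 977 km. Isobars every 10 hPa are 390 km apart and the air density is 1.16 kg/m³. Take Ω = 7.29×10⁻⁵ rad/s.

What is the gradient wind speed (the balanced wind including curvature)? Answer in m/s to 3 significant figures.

Coriolis parameter at 75°S:
f = 2Ω sin φ = 2 × 7.29×10⁻⁵ × sin 75° = 1.41×10⁻⁴ s⁻¹
Pressure gradient: |∂P/∂n| = 1000 Pa / 390000 m = 2.56×10⁻³ Pa/m
Geostrophic speed: V_g = |∂P/∂n|/(fρ) = 2.56×10⁻³/(1.41×10⁻⁴ × 1.16) = 15.7 m/s
Around a high, pressure-gradient force acts outward with centrifugal, so Coriolis balances both:
fV = (1/ρ)|∂P/∂n| + V²/R  →  V² − fR·V + fR·V_g = 0
With fR = 1.41×10⁻⁴ × 977×10³ m = 138 m/s:
V = [fR − √((fR)² − 4 fR V_g)]/2 = [138 − √(138² − 4×138×15.7)]/2 = 18.1 m/s
Supergeostrophic (V > V_g = 15.7 m/s), as expected around a high.

18.1 m/s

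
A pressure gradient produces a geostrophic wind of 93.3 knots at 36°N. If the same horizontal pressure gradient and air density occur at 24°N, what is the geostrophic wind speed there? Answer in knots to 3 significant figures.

135 knots

With the same pressure gradient and density, V_g ∝ 1/f ∝ 1/sin φ.
V₂ = V₁ · sin φ₁ / sin φ₂ = 93.3 × sin 36° / sin 24°
V₂ = 93.3 × 0.5878/0.4067 = 135 knots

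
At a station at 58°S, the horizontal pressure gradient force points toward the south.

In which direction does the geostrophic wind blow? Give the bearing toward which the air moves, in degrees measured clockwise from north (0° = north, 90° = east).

The pressure-gradient force points toward the south (bearing 180°).
Geostrophic balance: in the Southern Hemisphere the Coriolis force deflects motion to the left, so the geostrophic wind blows 90° to the left of the pressure-gradient force (low pressure on the right).
Rotating 180° by 90° counterclockwise gives 090° — the wind blows toward the east.

090°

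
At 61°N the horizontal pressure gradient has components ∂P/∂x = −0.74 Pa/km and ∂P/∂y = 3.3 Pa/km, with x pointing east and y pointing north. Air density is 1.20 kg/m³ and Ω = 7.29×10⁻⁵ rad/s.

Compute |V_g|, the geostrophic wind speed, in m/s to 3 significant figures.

22.1 m/s

Coriolis parameter at 61°N:
f = 2Ω sin φ = 2 × 7.29×10⁻⁵ × sin 61° = 1.28×10⁻⁴ s⁻¹
Component geostrophic relations (x east, y north):
u_g = −(1/(fρ)) ∂P/∂y,  v_g = (1/(fρ)) ∂P/∂x
u_g = −(3.3×10⁻³)/(1.28×10⁻⁴ × 1.20) = −21.6 m/s;  v_g = (−0.74×10⁻³)/(1.28×10⁻⁴ × 1.20) = −4.84 m/s
|V_g| = √(u_g² + v_g²) = 22.1 m/s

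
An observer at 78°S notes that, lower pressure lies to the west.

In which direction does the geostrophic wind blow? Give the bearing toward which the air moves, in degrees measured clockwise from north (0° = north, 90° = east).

The pressure-gradient force points toward the west (bearing 270°).
Geostrophic balance: in the Southern Hemisphere the Coriolis force deflects motion to the left, so the geostrophic wind blows 90° to the left of the pressure-gradient force (low pressure on the right).
Rotating 270° by 90° counterclockwise gives 180° — the wind blows toward the south.

180°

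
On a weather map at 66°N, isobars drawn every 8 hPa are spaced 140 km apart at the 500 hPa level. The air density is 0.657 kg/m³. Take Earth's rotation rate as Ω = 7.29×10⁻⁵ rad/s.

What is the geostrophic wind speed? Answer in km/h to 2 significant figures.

Coriolis parameter at 66°N:
f = 2Ω sin φ = 2 × 7.29×10⁻⁵ × sin 66° = 1.33×10⁻⁴ s⁻¹
Pressure gradient: |∂P/∂n| = 800 Pa / 140000 m = 5.71×10⁻³ Pa/m
Geostrophic balance (pressure-gradient force = Coriolis force):
V_g = (1/(fρ)) |∂P/∂n| = 5.71×10⁻³ / (1.33×10⁻⁴ × 0.657) = 65.3 m/s
Converting: 65.3 m/s × 3.6 = 240 km/h

240 km/h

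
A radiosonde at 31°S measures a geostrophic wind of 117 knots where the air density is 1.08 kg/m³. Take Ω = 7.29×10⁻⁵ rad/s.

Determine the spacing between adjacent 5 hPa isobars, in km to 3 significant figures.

Coriolis parameter at 31°S:
f = 2Ω sin φ = 2 × 7.29×10⁻⁵ × sin 31° = 7.51×10⁻⁵ s⁻¹
Wind speed in SI: 117 knots = 60.2 m/s
Geostrophic balance rearranged: |∂P/∂n| = f ρ V_g
|∂P/∂n| = 7.51×10⁻⁵ × 1.08 × 60.2 = 4.88×10⁻³ Pa/m
Isobar spacing: Δn = ΔP/|∂P/∂n| = 500 Pa / 4.88×10⁻³ Pa/m = 102430 m ≈ 102 km

102 km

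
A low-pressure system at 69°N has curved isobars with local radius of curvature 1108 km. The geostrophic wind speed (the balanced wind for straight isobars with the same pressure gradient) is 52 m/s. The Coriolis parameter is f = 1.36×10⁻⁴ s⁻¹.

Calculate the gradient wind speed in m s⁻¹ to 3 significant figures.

Around a low, centrifugal force acts outward with Coriolis, so pressure-gradient force balances both:
(1/ρ)|∂P/∂n| = fV + V²/R  →  V² + fR·V − fR·V_g = 0
With fR = 1.36×10⁻⁴ × 1108×10³ m = 151 m/s:
V = [−fR + √((fR)² + 4 fR V_g)]/2 = [−151 + √(151² + 4×151×52)]/2 = 40.9 m/s
Subgeostrophic (V < V_g = 52 m/s), as expected around a low.

40.9 m s⁻¹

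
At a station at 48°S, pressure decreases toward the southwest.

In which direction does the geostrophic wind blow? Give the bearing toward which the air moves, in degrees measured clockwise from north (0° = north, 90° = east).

135°

The pressure-gradient force points toward the southwest (bearing 225°).
Geostrophic balance: in the Southern Hemisphere the Coriolis force deflects motion to the left, so the geostrophic wind blows 90° to the left of the pressure-gradient force (low pressure on the right).
Rotating 225° by 90° counterclockwise gives 135° — the wind blows toward the southeast.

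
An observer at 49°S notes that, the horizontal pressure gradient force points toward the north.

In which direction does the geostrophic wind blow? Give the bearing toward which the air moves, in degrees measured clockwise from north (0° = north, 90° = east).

The pressure-gradient force points toward the north (bearing 000°).
Geostrophic balance: in the Southern Hemisphere the Coriolis force deflects motion to the left, so the geostrophic wind blows 90° to the left of the pressure-gradient force (low pressure on the right).
Rotating 000° by 90° counterclockwise gives 270° — the wind blows toward the west.

270°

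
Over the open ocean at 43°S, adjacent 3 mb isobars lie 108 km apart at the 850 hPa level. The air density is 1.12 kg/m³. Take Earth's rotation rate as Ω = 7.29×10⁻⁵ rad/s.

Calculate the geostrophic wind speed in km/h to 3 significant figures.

89.8 km/h

Coriolis parameter at 43°S:
f = 2Ω sin φ = 2 × 7.29×10⁻⁵ × sin 43° = 9.94×10⁻⁵ s⁻¹
Pressure gradient: |∂P/∂n| = 300 Pa / 108000 m = 2.78×10⁻³ Pa/m
Geostrophic balance (pressure-gradient force = Coriolis force):
V_g = (1/(fρ)) |∂P/∂n| = 2.78×10⁻³ / (9.94×10⁻⁵ × 1.12) = 24.9 m/s
Converting: 24.9 m/s × 3.6 = 89.8 km/h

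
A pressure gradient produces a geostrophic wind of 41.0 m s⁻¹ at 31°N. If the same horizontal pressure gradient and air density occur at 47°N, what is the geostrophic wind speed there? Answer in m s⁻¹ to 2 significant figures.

With the same pressure gradient and density, V_g ∝ 1/f ∝ 1/sin φ.
V₂ = V₁ · sin φ₁ / sin φ₂ = 41.0 × sin 31° / sin 47°
V₂ = 41.0 × 0.5150/0.7314 = 29 m s⁻¹

29 m s⁻¹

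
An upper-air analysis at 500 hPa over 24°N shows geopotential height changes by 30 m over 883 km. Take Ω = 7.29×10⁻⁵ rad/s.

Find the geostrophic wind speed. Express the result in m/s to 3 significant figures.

Coriolis parameter at 24°N:
f = 2Ω sin φ = 2 × 7.29×10⁻⁵ × sin 24° = 5.93×10⁻⁵ s⁻¹
Height gradient: |∂Z/∂n| = 30 m / 883000 m = 3.40×10⁻⁵
On a pressure surface, geostrophic balance gives V_g = (g/f)|∂Z/∂n|:
V_g = 9.81 × 3.40×10⁻⁵ / 5.93×10⁻⁵ = 5.62 m/s

5.62 m/s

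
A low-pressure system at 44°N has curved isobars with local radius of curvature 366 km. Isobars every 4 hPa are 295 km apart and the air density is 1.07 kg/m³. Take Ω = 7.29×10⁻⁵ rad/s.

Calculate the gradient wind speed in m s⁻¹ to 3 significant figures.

9.88 m s⁻¹

Coriolis parameter at 44°N:
f = 2Ω sin φ = 2 × 7.29×10⁻⁵ × sin 44° = 1.01×10⁻⁴ s⁻¹
Pressure gradient: |∂P/∂n| = 400 Pa / 295000 m = 1.36×10⁻³ Pa/m
Geostrophic speed: V_g = |∂P/∂n|/(fρ) = 1.36×10⁻³/(1.01×10⁻⁴ × 1.07) = 12.5 m/s
Around a low, centrifugal force acts outward with Coriolis, so pressure-gradient force balances both:
(1/ρ)|∂P/∂n| = fV + V²/R  →  V² + fR·V − fR·V_g = 0
With fR = 1.01×10⁻⁴ × 366×10³ m = 37.1 m/s:
V = [−fR + √((fR)² + 4 fR V_g)]/2 = [−37.1 + √(37.1² + 4×37.1×12.5)]/2 = 9.88 m/s
Subgeostrophic (V < V_g = 12.5 m/s), as expected around a low.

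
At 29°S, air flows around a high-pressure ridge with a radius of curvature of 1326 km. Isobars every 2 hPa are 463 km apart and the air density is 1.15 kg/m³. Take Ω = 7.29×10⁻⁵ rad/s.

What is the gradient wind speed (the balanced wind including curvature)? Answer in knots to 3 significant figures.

11.0 knots

Coriolis parameter at 29°S:
f = 2Ω sin φ = 2 × 7.29×10⁻⁵ × sin 29° = 7.07×10⁻⁵ s⁻¹
Pressure gradient: |∂P/∂n| = 200 Pa / 463000 m = 4.32×10⁻⁴ Pa/m
Geostrophic speed: V_g = |∂P/∂n|/(fρ) = 4.32×10⁻⁴/(7.07×10⁻⁵ × 1.15) = 5.31 m/s
Around a high, pressure-gradient force acts outward with centrifugal, so Coriolis balances both:
fV = (1/ρ)|∂P/∂n| + V²/R  →  V² − fR·V + fR·V_g = 0
With fR = 7.07×10⁻⁵ × 1326×10³ m = 93.7 m/s:
V = [fR − √((fR)² − 4 fR V_g)]/2 = [93.7 − √(93.7² − 4×93.7×5.31)]/2 = 5.66 m/s
Supergeostrophic (V > V_g = 5.31 m/s), as expected around a high.
Converting: 5.66 m/s × 1.944 = 11.0 knots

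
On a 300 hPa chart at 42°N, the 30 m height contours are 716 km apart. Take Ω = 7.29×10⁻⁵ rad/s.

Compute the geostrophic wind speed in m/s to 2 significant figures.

Coriolis parameter at 42°N:
f = 2Ω sin φ = 2 × 7.29×10⁻⁵ × sin 42° = 9.76×10⁻⁵ s⁻¹
Height gradient: |∂Z/∂n| = 30 m / 716000 m = 4.19×10⁻⁵
On a pressure surface, geostrophic balance gives V_g = (g/f)|∂Z/∂n|:
V_g = 9.81 × 4.19×10⁻⁵ / 9.76×10⁻⁵ = 4.21 m/s

4.2 m/s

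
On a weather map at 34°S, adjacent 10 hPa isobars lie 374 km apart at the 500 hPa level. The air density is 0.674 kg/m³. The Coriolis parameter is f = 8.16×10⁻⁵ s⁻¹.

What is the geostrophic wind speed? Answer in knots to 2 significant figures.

95 knots

Pressure gradient: |∂P/∂n| = 1000 Pa / 374000 m = 2.67×10⁻³ Pa/m
Geostrophic balance (pressure-gradient force = Coriolis force):
V_g = (1/(fρ)) |∂P/∂n| = 2.67×10⁻³ / (8.16×10⁻⁵ × 0.674) = 48.6 m/s
Converting: 48.6 m/s × 1.944 = 95 knots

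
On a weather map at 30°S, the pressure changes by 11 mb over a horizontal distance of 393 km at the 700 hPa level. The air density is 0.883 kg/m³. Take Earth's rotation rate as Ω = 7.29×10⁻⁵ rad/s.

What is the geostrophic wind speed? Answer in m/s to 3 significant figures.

43.5 m/s

Coriolis parameter at 30°S:
f = 2Ω sin φ = 2 × 7.29×10⁻⁵ × sin 30° = 7.29×10⁻⁵ s⁻¹
Pressure gradient: |∂P/∂n| = 1100 Pa / 393000 m = 2.80×10⁻³ Pa/m
Geostrophic balance (pressure-gradient force = Coriolis force):
V_g = (1/(fρ)) |∂P/∂n| = 2.80×10⁻³ / (7.29×10⁻⁵ × 0.883) = 43.5 m/s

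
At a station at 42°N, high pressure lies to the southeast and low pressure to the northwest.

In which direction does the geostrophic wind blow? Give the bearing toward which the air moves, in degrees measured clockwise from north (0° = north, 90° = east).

045°

The pressure-gradient force points toward the northwest (bearing 315°).
Geostrophic balance: in the Northern Hemisphere the Coriolis force deflects motion to the right, so the geostrophic wind blows 90° to the right of the pressure-gradient force (low pressure on the left).
Rotating 315° by 90° clockwise gives 045° — the wind blows toward the northeast.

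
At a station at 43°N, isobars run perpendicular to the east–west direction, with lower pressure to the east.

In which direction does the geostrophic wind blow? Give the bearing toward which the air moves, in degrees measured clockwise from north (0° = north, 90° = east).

180°

The pressure-gradient force points toward the east (bearing 090°).
Geostrophic balance: in the Northern Hemisphere the Coriolis force deflects motion to the right, so the geostrophic wind blows 90° to the right of the pressure-gradient force (low pressure on the left).
Rotating 090° by 90° clockwise gives 180° — the wind blows toward the south.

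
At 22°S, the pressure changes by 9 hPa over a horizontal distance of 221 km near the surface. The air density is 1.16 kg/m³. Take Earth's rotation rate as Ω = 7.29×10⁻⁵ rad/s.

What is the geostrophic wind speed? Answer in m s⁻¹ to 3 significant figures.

Coriolis parameter at 22°S:
f = 2Ω sin φ = 2 × 7.29×10⁻⁵ × sin 22° = 5.46×10⁻⁵ s⁻¹
Pressure gradient: |∂P/∂n| = 900 Pa / 221000 m = 4.07×10⁻³ Pa/m
Geostrophic balance (pressure-gradient force = Coriolis force):
V_g = (1/(fρ)) |∂P/∂n| = 4.07×10⁻³ / (5.46×10⁻⁵ × 1.16) = 64.3 m/s

64.3 m s⁻¹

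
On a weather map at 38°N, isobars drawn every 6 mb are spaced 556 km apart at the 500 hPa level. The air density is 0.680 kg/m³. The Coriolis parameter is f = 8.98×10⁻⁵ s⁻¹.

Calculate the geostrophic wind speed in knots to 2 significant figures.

34 knots

Pressure gradient: |∂P/∂n| = 600 Pa / 556000 m = 1.08×10⁻³ Pa/m
Geostrophic balance (pressure-gradient force = Coriolis force):
V_g = (1/(fρ)) |∂P/∂n| = 1.08×10⁻³ / (8.98×10⁻⁵ × 0.680) = 17.7 m/s
Converting: 17.7 m/s × 1.944 = 34 knots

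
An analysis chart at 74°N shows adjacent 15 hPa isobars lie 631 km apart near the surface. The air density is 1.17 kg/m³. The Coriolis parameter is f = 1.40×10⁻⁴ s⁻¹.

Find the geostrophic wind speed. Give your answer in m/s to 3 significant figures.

14.5 m/s

Pressure gradient: |∂P/∂n| = 1500 Pa / 631000 m = 2.38×10⁻³ Pa/m
Geostrophic balance (pressure-gradient force = Coriolis force):
V_g = (1/(fρ)) |∂P/∂n| = 2.38×10⁻³ / (1.40×10⁻⁴ × 1.17) = 14.5 m/s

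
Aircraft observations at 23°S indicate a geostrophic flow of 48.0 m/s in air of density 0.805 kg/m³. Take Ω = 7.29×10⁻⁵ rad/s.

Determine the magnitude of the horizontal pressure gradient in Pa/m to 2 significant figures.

Coriolis parameter at 23°S:
f = 2Ω sin φ = 2 × 7.29×10⁻⁵ × sin 23° = 5.70×10⁻⁵ s⁻¹
Geostrophic balance rearranged: |∂P/∂n| = f ρ V_g
|∂P/∂n| = 5.70×10⁻⁵ × 0.805 × 48.0 = 2.20×10⁻³ Pa/m

2.2×10⁻³ Pa/m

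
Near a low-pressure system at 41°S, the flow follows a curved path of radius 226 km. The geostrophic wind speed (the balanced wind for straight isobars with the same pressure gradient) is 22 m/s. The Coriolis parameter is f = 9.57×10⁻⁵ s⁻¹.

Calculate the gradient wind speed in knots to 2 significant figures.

26 knots

Around a low, centrifugal force acts outward with Coriolis, so pressure-gradient force balances both:
(1/ρ)|∂P/∂n| = fV + V²/R  →  V² + fR·V − fR·V_g = 0
With fR = 9.57×10⁻⁵ × 226×10³ m = 21.6 m/s:
V = [−fR + √((fR)² + 4 fR V_g)]/2 = [−21.6 + √(21.6² + 4×21.6×22)]/2 = 13.5 m/s
Subgeostrophic (V < V_g = 22 m/s), as expected around a low.
Converting: 13.5 m/s × 1.944 = 26 knots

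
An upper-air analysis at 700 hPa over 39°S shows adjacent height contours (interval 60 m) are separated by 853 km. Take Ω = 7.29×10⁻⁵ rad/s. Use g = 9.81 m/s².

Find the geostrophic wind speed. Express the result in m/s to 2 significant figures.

7.5 m/s

Coriolis parameter at 39°S:
f = 2Ω sin φ = 2 × 7.29×10⁻⁵ × sin 39° = 9.18×10⁻⁵ s⁻¹
Height gradient: |∂Z/∂n| = 60 m / 853000 m = 7.03×10⁻⁵
On a pressure surface, geostrophic balance gives V_g = (g/f)|∂Z/∂n|:
V_g = 9.81 × 7.03×10⁻⁵ / 9.18×10⁻⁵ = 7.52 m/s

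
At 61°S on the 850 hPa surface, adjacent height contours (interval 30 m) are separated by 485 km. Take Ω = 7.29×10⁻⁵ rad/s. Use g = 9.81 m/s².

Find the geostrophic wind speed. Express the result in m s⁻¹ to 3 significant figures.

4.76 m s⁻¹

Coriolis parameter at 61°S:
f = 2Ω sin φ = 2 × 7.29×10⁻⁵ × sin 61° = 1.28×10⁻⁴ s⁻¹
Height gradient: |∂Z/∂n| = 30 m / 485000 m = 6.19×10⁻⁵
On a pressure surface, geostrophic balance gives V_g = (g/f)|∂Z/∂n|:
V_g = 9.81 × 6.19×10⁻⁵ / 1.28×10⁻⁴ = 4.76 m/s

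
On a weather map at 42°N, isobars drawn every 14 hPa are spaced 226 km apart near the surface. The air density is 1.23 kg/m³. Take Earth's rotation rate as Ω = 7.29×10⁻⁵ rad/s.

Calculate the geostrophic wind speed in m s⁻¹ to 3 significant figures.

Coriolis parameter at 42°N:
f = 2Ω sin φ = 2 × 7.29×10⁻⁵ × sin 42° = 9.76×10⁻⁵ s⁻¹
Pressure gradient: |∂P/∂n| = 1400 Pa / 226000 m = 6.19×10⁻³ Pa/m
Geostrophic balance (pressure-gradient force = Coriolis force):
V_g = (1/(fρ)) |∂P/∂n| = 6.19×10⁻³ / (9.76×10⁻⁵ × 1.23) = 51.6 m/s

51.6 m s⁻¹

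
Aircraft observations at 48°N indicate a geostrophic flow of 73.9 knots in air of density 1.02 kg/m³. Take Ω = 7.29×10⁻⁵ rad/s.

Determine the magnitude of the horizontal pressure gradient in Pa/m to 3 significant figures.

4.20×10⁻³ Pa/m

Coriolis parameter at 48°N:
f = 2Ω sin φ = 2 × 7.29×10⁻⁵ × sin 48° = 1.08×10⁻⁴ s⁻¹
Wind speed in SI: 73.9 knots = 38.0 m/s
Geostrophic balance rearranged: |∂P/∂n| = f ρ V_g
|∂P/∂n| = 1.08×10⁻⁴ × 1.02 × 38.0 = 4.20×10⁻³ Pa/m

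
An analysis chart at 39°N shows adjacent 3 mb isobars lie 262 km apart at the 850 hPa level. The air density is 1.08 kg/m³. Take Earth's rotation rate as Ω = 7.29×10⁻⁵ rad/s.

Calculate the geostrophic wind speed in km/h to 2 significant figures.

Coriolis parameter at 39°N:
f = 2Ω sin φ = 2 × 7.29×10⁻⁵ × sin 39° = 9.18×10⁻⁵ s⁻¹
Pressure gradient: |∂P/∂n| = 300 Pa / 262000 m = 1.15×10⁻³ Pa/m
Geostrophic balance (pressure-gradient force = Coriolis force):
V_g = (1/(fρ)) |∂P/∂n| = 1.15×10⁻³ / (9.18×10⁻⁵ × 1.08) = 11.6 m/s
Converting: 11.6 m/s × 3.6 = 42 km/h

42 km/h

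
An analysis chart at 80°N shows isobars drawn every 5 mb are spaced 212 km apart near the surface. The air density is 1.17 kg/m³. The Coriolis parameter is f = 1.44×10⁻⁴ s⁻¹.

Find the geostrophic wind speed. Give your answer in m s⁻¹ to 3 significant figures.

Pressure gradient: |∂P/∂n| = 500 Pa / 212000 m = 2.36×10⁻³ Pa/m
Geostrophic balance (pressure-gradient force = Coriolis force):
V_g = (1/(fρ)) |∂P/∂n| = 2.36×10⁻³ / (1.44×10⁻⁴ × 1.17) = 14.0 m/s

14.0 m s⁻¹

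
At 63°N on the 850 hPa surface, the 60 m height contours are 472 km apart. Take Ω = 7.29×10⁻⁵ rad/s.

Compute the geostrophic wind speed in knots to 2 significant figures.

Coriolis parameter at 63°N:
f = 2Ω sin φ = 2 × 7.29×10⁻⁵ × sin 63° = 1.30×10⁻⁴ s⁻¹
Height gradient: |∂Z/∂n| = 60 m / 472000 m = 1.27×10⁻⁴
On a pressure surface, geostrophic balance gives V_g = (g/f)|∂Z/∂n|:
V_g = 9.81 × 1.27×10⁻⁴ / 1.30×10⁻⁴ = 9.60 m/s
Converting: 9.60 m/s × 1.944 = 19 knots

19 knots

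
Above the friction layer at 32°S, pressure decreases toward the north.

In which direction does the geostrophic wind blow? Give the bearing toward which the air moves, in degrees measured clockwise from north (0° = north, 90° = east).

The pressure-gradient force points toward the north (bearing 000°).
Geostrophic balance: in the Southern Hemisphere the Coriolis force deflects motion to the left, so the geostrophic wind blows 90° to the left of the pressure-gradient force (low pressure on the right).
Rotating 000° by 90° counterclockwise gives 270° — the wind blows toward the west.

270°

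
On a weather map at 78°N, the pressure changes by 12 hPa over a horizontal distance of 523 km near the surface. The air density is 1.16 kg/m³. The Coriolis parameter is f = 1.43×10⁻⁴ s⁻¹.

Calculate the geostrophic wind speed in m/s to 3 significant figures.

Pressure gradient: |∂P/∂n| = 1200 Pa / 523000 m = 2.29×10⁻³ Pa/m
Geostrophic balance (pressure-gradient force = Coriolis force):
V_g = (1/(fρ)) |∂P/∂n| = 2.29×10⁻³ / (1.43×10⁻⁴ × 1.16) = 13.8 m/s

13.8 m/s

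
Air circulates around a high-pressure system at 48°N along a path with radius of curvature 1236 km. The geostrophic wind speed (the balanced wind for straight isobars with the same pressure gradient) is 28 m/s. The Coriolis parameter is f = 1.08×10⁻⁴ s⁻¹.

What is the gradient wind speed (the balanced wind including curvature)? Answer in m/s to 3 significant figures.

40.0 m/s

Around a high, pressure-gradient force acts outward with centrifugal, so Coriolis balances both:
fV = (1/ρ)|∂P/∂n| + V²/R  →  V² − fR·V + fR·V_g = 0
With fR = 1.08×10⁻⁴ × 1236×10³ m = 133 m/s:
V = [fR − √((fR)² − 4 fR V_g)]/2 = [133 − √(133² − 4×133×28)]/2 = 40 m/s
Supergeostrophic (V > V_g = 28 m/s), as expected around a high.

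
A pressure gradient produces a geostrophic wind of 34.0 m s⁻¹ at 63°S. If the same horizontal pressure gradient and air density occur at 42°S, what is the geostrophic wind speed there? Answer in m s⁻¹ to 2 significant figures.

With the same pressure gradient and density, V_g ∝ 1/f ∝ 1/sin φ.
V₂ = V₁ · sin φ₁ / sin φ₂ = 34.0 × sin 63° / sin 42°
V₂ = 34.0 × 0.8910/0.6691 = 45 m s⁻¹

45 m s⁻¹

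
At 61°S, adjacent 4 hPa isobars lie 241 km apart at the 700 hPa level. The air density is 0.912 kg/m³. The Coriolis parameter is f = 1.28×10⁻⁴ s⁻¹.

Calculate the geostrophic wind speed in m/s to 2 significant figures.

Pressure gradient: |∂P/∂n| = 400 Pa / 241000 m = 1.66×10⁻³ Pa/m
Geostrophic balance (pressure-gradient force = Coriolis force):
V_g = (1/(fρ)) |∂P/∂n| = 1.66×10⁻³ / (1.28×10⁻⁴ × 0.912) = 14.2 m/s

14 m/s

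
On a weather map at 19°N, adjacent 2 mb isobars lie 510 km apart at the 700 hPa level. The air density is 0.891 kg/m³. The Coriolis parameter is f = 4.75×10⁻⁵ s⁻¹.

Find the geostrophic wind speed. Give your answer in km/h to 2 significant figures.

33 km/h

Pressure gradient: |∂P/∂n| = 200 Pa / 510000 m = 3.92×10⁻⁴ Pa/m
Geostrophic balance (pressure-gradient force = Coriolis force):
V_g = (1/(fρ)) |∂P/∂n| = 3.92×10⁻⁴ / (4.75×10⁻⁵ × 0.891) = 9.27 m/s
Converting: 9.27 m/s × 3.6 = 33 km/h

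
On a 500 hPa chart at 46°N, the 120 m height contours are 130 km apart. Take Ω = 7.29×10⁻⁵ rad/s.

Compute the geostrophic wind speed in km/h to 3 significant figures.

Coriolis parameter at 46°N:
f = 2Ω sin φ = 2 × 7.29×10⁻⁵ × sin 46° = 1.05×10⁻⁴ s⁻¹
Height gradient: |∂Z/∂n| = 120 m / 130000 m = 9.23×10⁻⁴
On a pressure surface, geostrophic balance gives V_g = (g/f)|∂Z/∂n|:
V_g = 9.81 × 9.23×10⁻⁴ / 1.05×10⁻⁴ = 86.3 m/s
Converting: 86.3 m/s × 3.6 = 311 km/h

311 km/h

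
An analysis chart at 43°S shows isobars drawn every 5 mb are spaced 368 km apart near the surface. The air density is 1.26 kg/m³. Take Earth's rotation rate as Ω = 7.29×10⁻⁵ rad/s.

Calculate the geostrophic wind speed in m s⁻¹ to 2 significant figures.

Coriolis parameter at 43°S:
f = 2Ω sin φ = 2 × 7.29×10⁻⁵ × sin 43° = 9.94×10⁻⁵ s⁻¹
Pressure gradient: |∂P/∂n| = 500 Pa / 368000 m = 1.36×10⁻³ Pa/m
Geostrophic balance (pressure-gradient force = Coriolis force):
V_g = (1/(fρ)) |∂P/∂n| = 1.36×10⁻³ / (9.94×10⁻⁵ × 1.26) = 10.8 m/s

11 m s⁻¹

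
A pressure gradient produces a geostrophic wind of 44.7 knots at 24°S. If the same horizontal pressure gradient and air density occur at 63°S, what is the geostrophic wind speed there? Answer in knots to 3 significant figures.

With the same pressure gradient and density, V_g ∝ 1/f ∝ 1/sin φ.
V₂ = V₁ · sin φ₁ / sin φ₂ = 44.7 × sin 24° / sin 63°
V₂ = 44.7 × 0.4067/0.8910 = 20.4 knots

20.4 knots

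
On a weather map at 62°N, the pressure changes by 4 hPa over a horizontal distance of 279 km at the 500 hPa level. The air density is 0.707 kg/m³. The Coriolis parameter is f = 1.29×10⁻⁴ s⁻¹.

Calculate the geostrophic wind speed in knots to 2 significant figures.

Pressure gradient: |∂P/∂n| = 400 Pa / 279000 m = 1.43×10⁻³ Pa/m
Geostrophic balance (pressure-gradient force = Coriolis force):
V_g = (1/(fρ)) |∂P/∂n| = 1.43×10⁻³ / (1.29×10⁻⁴ × 0.707) = 15.7 m/s
Converting: 15.7 m/s × 1.944 = 31 knots

31 knots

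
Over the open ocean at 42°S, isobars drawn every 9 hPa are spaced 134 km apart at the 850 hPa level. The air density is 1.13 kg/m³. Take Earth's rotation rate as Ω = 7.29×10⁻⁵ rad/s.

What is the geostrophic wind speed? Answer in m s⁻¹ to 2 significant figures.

Coriolis parameter at 42°S:
f = 2Ω sin φ = 2 × 7.29×10⁻⁵ × sin 42° = 9.76×10⁻⁵ s⁻¹
Pressure gradient: |∂P/∂n| = 900 Pa / 134000 m = 6.72×10⁻³ Pa/m
Geostrophic balance (pressure-gradient force = Coriolis force):
V_g = (1/(fρ)) |∂P/∂n| = 6.72×10⁻³ / (9.76×10⁻⁵ × 1.13) = 60.9 m/s

61 m s⁻¹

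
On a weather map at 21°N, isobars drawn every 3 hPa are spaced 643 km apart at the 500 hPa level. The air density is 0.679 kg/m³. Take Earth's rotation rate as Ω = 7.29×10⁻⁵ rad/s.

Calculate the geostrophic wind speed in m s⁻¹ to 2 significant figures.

Coriolis parameter at 21°N:
f = 2Ω sin φ = 2 × 7.29×10⁻⁵ × sin 21° = 5.23×10⁻⁵ s⁻¹
Pressure gradient: |∂P/∂n| = 300 Pa / 643000 m = 4.67×10⁻⁴ Pa/m
Geostrophic balance (pressure-gradient force = Coriolis force):
V_g = (1/(fρ)) |∂P/∂n| = 4.67×10⁻⁴ / (5.23×10⁻⁵ × 0.679) = 13.2 m/s

13 m s⁻¹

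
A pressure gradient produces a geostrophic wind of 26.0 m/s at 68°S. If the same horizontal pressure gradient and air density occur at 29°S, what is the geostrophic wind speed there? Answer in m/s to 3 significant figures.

With the same pressure gradient and density, V_g ∝ 1/f ∝ 1/sin φ.
V₂ = V₁ · sin φ₁ / sin φ₂ = 26.0 × sin 68° / sin 29°
V₂ = 26.0 × 0.9272/0.4848 = 49.7 m/s

49.7 m/s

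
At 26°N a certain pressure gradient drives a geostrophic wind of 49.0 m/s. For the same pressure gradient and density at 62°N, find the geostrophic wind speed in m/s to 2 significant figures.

24 m/s

With the same pressure gradient and density, V_g ∝ 1/f ∝ 1/sin φ.
V₂ = V₁ · sin φ₁ / sin φ₂ = 49.0 × sin 26° / sin 62°
V₂ = 49.0 × 0.4384/0.8829 = 24 m/s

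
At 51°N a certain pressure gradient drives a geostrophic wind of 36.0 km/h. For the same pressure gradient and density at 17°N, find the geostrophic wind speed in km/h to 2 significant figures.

With the same pressure gradient and density, V_g ∝ 1/f ∝ 1/sin φ.
V₂ = V₁ · sin φ₁ / sin φ₂ = 36.0 × sin 51° / sin 17°
V₂ = 36.0 × 0.7771/0.2924 = 96 km/h

96 km/h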